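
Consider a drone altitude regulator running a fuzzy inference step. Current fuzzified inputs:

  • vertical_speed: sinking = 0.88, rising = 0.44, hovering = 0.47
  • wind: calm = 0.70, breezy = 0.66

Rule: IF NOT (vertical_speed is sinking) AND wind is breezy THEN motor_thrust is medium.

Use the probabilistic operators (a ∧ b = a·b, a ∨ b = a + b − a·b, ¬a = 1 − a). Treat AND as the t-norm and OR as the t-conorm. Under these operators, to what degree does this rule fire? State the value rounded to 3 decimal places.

firing strength: ¬sinking=1−0.88=0.12, breezy=0.66; AND[a·b] → w = 0.0792

0.079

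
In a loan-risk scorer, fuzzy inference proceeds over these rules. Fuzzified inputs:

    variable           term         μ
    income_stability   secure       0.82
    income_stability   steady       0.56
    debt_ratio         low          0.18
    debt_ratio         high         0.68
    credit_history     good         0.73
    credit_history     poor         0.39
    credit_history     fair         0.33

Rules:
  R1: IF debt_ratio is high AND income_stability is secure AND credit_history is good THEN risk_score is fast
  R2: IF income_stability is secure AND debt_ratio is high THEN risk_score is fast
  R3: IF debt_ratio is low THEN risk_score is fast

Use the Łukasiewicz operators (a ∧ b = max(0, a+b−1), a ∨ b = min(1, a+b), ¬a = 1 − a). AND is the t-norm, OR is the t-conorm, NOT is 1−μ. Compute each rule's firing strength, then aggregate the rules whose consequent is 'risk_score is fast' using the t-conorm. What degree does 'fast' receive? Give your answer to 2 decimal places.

0.91

R1: high=0.68, secure=0.82, good=0.73; AND[max(0, a+b−1)] → w = 0.23
R2: secure=0.82, high=0.68; AND[max(0, a+b−1)] → w = 0.50
R3: low=0.18 → w = 0.18
Rules with consequent 'fast': {R1, R2, R3} → strengths 0.23, 0.50, 0.18
Aggregate via t-conorm [min(1, a+b)]: 0.91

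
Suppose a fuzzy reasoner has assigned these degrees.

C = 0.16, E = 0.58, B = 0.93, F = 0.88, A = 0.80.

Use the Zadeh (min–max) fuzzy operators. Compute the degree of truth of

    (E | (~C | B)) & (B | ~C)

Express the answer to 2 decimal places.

~C = 1 − 0.16 = 0.84
~C | B = max(a, b) on (0.84, 0.93) = 0.93
E | (~C | B) = max(a, b) on (0.58, 0.93) = 0.93
~C = 1 − 0.16 = 0.84
B | ~C = max(a, b) on (0.93, 0.84) = 0.93
(E | (~C | B)) & (B | ~C) = min(a, b) on (0.93, 0.93) = 0.93

0.93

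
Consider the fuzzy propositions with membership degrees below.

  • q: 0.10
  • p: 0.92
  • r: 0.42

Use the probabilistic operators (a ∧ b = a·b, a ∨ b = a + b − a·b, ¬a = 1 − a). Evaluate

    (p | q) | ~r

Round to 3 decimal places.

0.970

p | q = a + b − a·b on (0.9200, 0.1000) = 0.9280
~r = 1 − 0.4200 = 0.5800
(p | q) | ~r = a + b − a·b on (0.9280, 0.5800) = 0.9698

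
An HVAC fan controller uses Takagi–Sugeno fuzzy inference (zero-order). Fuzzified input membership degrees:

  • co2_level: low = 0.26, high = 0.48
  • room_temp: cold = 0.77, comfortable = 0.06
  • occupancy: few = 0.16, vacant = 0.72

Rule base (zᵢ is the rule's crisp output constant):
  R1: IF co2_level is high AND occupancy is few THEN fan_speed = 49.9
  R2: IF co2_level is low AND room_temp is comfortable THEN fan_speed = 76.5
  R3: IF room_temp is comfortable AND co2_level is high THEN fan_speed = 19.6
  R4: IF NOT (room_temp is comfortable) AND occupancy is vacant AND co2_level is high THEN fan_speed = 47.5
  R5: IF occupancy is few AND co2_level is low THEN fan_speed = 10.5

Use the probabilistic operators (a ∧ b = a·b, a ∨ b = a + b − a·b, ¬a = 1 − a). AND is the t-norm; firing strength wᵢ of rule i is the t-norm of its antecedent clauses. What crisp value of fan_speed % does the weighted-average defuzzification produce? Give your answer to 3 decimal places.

44.002

R1 (z=49.9): high=0.48, few=0.16; AND[a·b] → w = 0.0768
R2 (z=76.5): low=0.26, comfortable=0.06; AND[a·b] → w = 0.0156
R3 (z=19.6): comfortable=0.06, high=0.48; AND[a·b] → w = 0.0288
R4 (z=47.5): ¬comfortable=1−0.06=0.94, vacant=0.72, high=0.48; AND[a·b] → w = 0.3249
R5 (z=10.5): few=0.16, low=0.26; AND[a·b] → w = 0.0416
Weighted average = (0.0768·49.9 + 0.0156·76.5 + 0.0288·19.6 + 0.3249·47.5 + 0.0416·10.5) / (0.0768 + 0.0156 + 0.0288 + 0.3249 + 0.0416)
  = 21.4580 / 0.4877 = 44.002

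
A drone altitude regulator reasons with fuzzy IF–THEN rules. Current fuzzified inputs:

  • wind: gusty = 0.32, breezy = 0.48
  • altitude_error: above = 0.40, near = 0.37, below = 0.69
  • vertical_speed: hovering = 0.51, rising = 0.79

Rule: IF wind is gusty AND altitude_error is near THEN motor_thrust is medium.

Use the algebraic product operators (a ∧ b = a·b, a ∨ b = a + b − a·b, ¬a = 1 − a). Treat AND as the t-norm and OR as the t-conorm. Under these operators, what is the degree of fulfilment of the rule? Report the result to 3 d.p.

0.118

firing strength: gusty=0.32, near=0.37; AND[a·b] → w = 0.1184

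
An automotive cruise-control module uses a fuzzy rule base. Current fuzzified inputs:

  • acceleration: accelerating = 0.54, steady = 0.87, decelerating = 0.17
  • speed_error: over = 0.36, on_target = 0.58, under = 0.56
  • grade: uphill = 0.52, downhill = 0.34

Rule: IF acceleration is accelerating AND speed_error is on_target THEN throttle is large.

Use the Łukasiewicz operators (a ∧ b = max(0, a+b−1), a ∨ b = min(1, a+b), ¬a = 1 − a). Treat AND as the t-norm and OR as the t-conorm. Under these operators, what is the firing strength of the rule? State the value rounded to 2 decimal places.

firing strength: accelerating=0.54, on_target=0.58; AND[max(0, a+b−1)] → w = 0.12

0.12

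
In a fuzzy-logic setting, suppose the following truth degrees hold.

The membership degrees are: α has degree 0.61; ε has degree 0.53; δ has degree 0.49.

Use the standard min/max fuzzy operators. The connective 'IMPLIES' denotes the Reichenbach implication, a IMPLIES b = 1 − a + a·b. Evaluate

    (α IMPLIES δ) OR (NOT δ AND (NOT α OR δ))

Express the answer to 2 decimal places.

α IMPLIES δ  [Reichenbach: 1 − a + a·b] with a=0.61, b=0.49 → 0.69
NOT δ = 1 − 0.49 = 0.51
NOT α = 1 − 0.61 = 0.39
NOT α OR δ = max(a, b) on (0.39, 0.49) = 0.49
NOT δ AND (NOT α OR δ) = min(a, b) on (0.51, 0.49) = 0.49
(α IMPLIES δ) OR (NOT δ AND (NOT α OR δ)) = max(a, b) on (0.69, 0.49) = 0.69

0.69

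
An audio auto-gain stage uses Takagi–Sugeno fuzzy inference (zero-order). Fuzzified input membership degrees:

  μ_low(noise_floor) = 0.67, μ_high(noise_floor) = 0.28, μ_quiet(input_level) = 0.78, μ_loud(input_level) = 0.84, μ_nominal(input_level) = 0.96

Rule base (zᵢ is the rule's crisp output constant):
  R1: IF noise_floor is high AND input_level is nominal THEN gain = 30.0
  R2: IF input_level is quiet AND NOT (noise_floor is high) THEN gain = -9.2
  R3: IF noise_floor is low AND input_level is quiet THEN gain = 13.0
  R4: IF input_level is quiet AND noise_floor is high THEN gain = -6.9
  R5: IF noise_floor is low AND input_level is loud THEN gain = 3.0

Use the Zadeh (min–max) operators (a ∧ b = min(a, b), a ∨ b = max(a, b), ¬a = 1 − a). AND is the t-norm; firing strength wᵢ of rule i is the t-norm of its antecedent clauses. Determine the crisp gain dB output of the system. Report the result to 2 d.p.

R1 (z=30.0): high=0.28, nominal=0.96; AND[min(a, b)] → w = 0.28
R2 (z=-9.2): quiet=0.78, ¬high=1−0.28=0.72; AND[min(a, b)] → w = 0.72
R3 (z=13.0): low=0.67, quiet=0.78; AND[min(a, b)] → w = 0.67
R4 (z=-6.9): quiet=0.78, high=0.28; AND[min(a, b)] → w = 0.28
R5 (z=3.0): low=0.67, loud=0.84; AND[min(a, b)] → w = 0.67
Weighted average = (0.28·30.0 + 0.72·-9.2 + 0.67·13.0 + 0.28·-6.9 + 0.67·3.0) / (0.28 + 0.72 + 0.67 + 0.28 + 0.67)
  = 10.5640 / 2.6200 = 4.03

4.03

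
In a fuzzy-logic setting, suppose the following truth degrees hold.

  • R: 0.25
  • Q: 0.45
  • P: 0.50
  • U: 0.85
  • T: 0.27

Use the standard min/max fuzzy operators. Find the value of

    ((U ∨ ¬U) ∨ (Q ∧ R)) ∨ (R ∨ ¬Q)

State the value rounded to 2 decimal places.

¬U = 1 − 0.85 = 0.15
U ∨ ¬U = max(a, b) on (0.85, 0.15) = 0.85
Q ∧ R = min(a, b) on (0.45, 0.25) = 0.25
(U ∨ ¬U) ∨ (Q ∧ R) = max(a, b) on (0.85, 0.25) = 0.85
¬Q = 1 − 0.45 = 0.55
R ∨ ¬Q = max(a, b) on (0.25, 0.55) = 0.55
((U ∨ ¬U) ∨ (Q ∧ R)) ∨ (R ∨ ¬Q) = max(a, b) on (0.85, 0.55) = 0.85

0.85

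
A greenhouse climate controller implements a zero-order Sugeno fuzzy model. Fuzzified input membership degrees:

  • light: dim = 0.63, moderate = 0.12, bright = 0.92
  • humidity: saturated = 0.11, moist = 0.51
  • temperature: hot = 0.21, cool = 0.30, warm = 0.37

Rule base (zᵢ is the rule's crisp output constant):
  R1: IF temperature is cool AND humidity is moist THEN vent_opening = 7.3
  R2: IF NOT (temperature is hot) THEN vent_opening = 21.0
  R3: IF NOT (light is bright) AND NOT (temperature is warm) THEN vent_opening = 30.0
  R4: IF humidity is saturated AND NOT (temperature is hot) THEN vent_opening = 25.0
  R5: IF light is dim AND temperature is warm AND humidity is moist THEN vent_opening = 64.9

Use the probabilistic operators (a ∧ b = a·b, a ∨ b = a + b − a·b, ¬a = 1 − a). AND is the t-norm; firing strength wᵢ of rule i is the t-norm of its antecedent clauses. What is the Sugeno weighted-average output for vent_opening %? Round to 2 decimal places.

24.27

R1 (z=7.3): cool=0.30, moist=0.51; AND[a·b] → w = 0.1530
R2 (z=21.0): ¬hot=1−0.21=0.79 → w = 0.7900
R3 (z=30.0): ¬bright=1−0.92=0.08, ¬warm=1−0.37=0.63; AND[a·b] → w = 0.0504
R4 (z=25.0): saturated=0.11, ¬hot=1−0.21=0.79; AND[a·b] → w = 0.0869
R5 (z=64.9): dim=0.63, warm=0.37, moist=0.51; AND[a·b] → w = 0.1189
Weighted average = (0.1530·7.3 + 0.7900·21.0 + 0.0504·30.0 + 0.0869·25.0 + 0.1189·64.9) / (0.1530 + 0.7900 + 0.0504 + 0.0869 + 0.1189)
  = 29.1068 / 1.1992 = 24.27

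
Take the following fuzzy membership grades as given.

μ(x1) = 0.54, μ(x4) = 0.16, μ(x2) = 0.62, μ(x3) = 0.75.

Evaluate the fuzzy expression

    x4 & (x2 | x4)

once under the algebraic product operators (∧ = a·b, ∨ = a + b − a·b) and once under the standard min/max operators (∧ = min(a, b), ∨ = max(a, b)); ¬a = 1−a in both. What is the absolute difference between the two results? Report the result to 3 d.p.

0.051

Under algebraic product:
  x2 | x4 = a + b − a·b on (0.6200, 0.1600) = 0.6808
  x4 & (x2 | x4) = a·b on (0.1600, 0.6808) = 0.1089
  → value = 0.1089
Under standard min/max:
  x2 | x4 = max(a, b) on (0.62, 0.16) = 0.62
  x4 & (x2 | x4) = min(a, b) on (0.16, 0.62) = 0.16
  → value = 0.1600
|0.1089 − 0.1600| = 0.051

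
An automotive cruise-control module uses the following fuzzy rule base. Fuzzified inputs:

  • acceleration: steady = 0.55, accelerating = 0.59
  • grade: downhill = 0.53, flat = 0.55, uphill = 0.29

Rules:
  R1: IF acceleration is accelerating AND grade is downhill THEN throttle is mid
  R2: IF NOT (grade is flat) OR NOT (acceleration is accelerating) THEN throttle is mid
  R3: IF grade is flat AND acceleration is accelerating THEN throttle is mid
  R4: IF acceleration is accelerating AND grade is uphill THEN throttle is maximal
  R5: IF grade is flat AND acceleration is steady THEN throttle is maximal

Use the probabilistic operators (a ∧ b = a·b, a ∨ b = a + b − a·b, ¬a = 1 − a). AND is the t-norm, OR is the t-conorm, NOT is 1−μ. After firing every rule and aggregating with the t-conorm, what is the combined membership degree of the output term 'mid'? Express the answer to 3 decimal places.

0.849

R1: accelerating=0.59, downhill=0.53; AND[a·b] → w = 0.3127
R2: ¬flat=1−0.55=0.45, ¬accelerating=1−0.59=0.41; OR[a + b − a·b] → w = 0.6755
R3: flat=0.55, accelerating=0.59; AND[a·b] → w = 0.3245
R4: accelerating=0.59, uphill=0.29; AND[a·b] → w = 0.1711
R5: flat=0.55, steady=0.55; AND[a·b] → w = 0.3025
Rules with consequent 'mid': {R1, R2, R3} → strengths 0.3127, 0.6755, 0.3245
Aggregate via t-conorm [a + b − a·b]: 0.8493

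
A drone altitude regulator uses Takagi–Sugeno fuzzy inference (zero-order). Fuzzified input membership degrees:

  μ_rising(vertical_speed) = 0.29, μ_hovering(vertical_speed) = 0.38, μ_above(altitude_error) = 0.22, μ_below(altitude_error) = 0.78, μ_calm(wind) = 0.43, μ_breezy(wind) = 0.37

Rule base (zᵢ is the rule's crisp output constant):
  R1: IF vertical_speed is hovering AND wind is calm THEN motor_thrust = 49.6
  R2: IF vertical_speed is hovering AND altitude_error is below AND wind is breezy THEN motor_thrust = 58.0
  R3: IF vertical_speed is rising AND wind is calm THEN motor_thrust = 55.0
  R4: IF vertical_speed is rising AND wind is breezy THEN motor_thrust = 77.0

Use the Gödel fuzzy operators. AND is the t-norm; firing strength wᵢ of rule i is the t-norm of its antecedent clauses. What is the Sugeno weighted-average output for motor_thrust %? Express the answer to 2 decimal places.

R1 (z=49.6): hovering=0.38, calm=0.43; AND[min(a, b)] → w = 0.38
R2 (z=58.0): hovering=0.38, below=0.78, breezy=0.37; AND[min(a, b)] → w = 0.37
R3 (z=55.0): rising=0.29, calm=0.43; AND[min(a, b)] → w = 0.29
R4 (z=77.0): rising=0.29, breezy=0.37; AND[min(a, b)] → w = 0.29
Weighted average = (0.38·49.6 + 0.37·58.0 + 0.29·55.0 + 0.29·77.0) / (0.38 + 0.37 + 0.29 + 0.29)
  = 78.5880 / 1.3300 = 59.09

59.09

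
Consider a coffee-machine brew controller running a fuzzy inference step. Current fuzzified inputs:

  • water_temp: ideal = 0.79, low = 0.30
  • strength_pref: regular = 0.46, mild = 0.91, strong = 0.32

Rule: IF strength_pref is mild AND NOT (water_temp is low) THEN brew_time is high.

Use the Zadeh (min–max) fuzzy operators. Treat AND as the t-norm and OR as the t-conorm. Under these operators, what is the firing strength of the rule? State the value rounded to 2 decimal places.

0.70

firing strength: mild=0.91, ¬low=1−0.30=0.70; AND[min(a, b)] → w = 0.70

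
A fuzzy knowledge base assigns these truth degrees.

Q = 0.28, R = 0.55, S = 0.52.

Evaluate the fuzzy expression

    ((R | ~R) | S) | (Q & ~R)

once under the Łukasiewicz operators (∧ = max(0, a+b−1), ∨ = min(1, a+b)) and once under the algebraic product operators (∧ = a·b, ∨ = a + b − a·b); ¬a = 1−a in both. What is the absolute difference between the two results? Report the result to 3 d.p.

Under Łukasiewicz:
  ~R = 1 − 0.55 = 0.45
  R | ~R = min(1, a+b) on (0.55, 0.45) = 1.00
  (R | ~R) | S = min(1, a+b) on (1.00, 0.52) = 1.00
  ~R = 1 − 0.55 = 0.45
  Q & ~R = max(0, a+b−1) on (0.28, 0.45) = 0.00
  ((R | ~R) | S) | (Q & ~R) = min(1, a+b) on (1.00, 0.00) = 1.00
  → value = 1.0000
Under algebraic product:
  ~R = 1 − 0.5500 = 0.4500
  R | ~R = a + b − a·b on (0.5500, 0.4500) = 0.7525
  (R | ~R) | S = a + b − a·b on (0.7525, 0.5200) = 0.8812
  ~R = 1 − 0.5500 = 0.4500
  Q & ~R = a·b on (0.2800, 0.4500) = 0.1260
  ((R | ~R) | S) | (Q & ~R) = a + b − a·b on (0.8812, 0.1260) = 0.8962
  → value = 0.8962
|1.0000 − 0.8962| = 0.104

0.104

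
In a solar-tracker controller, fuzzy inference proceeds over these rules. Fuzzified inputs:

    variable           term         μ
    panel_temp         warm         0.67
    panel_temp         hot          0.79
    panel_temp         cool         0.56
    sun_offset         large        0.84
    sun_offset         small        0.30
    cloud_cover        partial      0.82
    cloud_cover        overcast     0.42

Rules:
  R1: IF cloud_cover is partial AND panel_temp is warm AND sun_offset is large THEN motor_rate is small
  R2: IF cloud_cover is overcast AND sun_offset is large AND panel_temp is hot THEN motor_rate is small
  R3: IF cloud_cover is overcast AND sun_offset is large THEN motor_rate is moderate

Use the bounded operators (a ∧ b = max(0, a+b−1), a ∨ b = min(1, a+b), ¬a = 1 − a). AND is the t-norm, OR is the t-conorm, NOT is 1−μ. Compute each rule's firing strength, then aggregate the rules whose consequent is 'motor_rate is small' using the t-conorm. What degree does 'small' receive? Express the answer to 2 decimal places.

0.38

R1: partial=0.82, warm=0.67, large=0.84; AND[max(0, a+b−1)] → w = 0.33
R2: overcast=0.42, large=0.84, hot=0.79; AND[max(0, a+b−1)] → w = 0.05
R3: overcast=0.42, large=0.84; AND[max(0, a+b−1)] → w = 0.26
Rules with consequent 'small': {R1, R2} → strengths 0.33, 0.05
Aggregate via t-conorm [min(1, a+b)]: 0.38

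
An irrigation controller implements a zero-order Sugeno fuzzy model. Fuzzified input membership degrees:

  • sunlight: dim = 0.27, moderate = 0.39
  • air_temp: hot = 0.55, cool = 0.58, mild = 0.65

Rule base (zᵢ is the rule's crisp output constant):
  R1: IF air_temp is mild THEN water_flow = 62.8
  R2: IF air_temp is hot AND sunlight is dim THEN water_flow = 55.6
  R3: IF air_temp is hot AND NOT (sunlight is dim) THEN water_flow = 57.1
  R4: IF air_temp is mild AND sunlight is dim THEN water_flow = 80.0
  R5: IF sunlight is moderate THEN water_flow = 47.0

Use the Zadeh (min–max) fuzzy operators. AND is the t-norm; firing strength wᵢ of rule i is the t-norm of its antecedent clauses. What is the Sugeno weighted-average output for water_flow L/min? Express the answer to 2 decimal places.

R1 (z=62.8): mild=0.65 → w = 0.65
R2 (z=55.6): hot=0.55, dim=0.27; AND[min(a, b)] → w = 0.27
R3 (z=57.1): hot=0.55, ¬dim=1−0.27=0.73; AND[min(a, b)] → w = 0.55
R4 (z=80.0): mild=0.65, dim=0.27; AND[min(a, b)] → w = 0.27
R5 (z=47.0): moderate=0.39 → w = 0.39
Weighted average = (0.65·62.8 + 0.27·55.6 + 0.55·57.1 + 0.27·80.0 + 0.39·47.0) / (0.65 + 0.27 + 0.55 + 0.27 + 0.39)
  = 127.1670 / 2.1300 = 59.70

59.70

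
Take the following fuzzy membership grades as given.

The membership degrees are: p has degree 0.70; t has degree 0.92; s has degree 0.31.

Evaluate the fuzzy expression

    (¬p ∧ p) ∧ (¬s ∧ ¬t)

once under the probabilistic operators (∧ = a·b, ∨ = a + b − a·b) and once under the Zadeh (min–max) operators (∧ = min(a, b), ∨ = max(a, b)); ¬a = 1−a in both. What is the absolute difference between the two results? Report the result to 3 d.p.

Under probabilistic:
  ¬p = 1 − 0.7000 = 0.3000
  ¬p ∧ p = a·b on (0.3000, 0.7000) = 0.2100
  ¬s = 1 − 0.3100 = 0.6900
  ¬t = 1 − 0.9200 = 0.0800
  ¬s ∧ ¬t = a·b on (0.6900, 0.0800) = 0.0552
  (¬p ∧ p) ∧ (¬s ∧ ¬t) = a·b on (0.2100, 0.0552) = 0.0116
  → value = 0.0116
Under Zadeh (min–max):
  ¬p = 1 − 0.70 = 0.30
  ¬p ∧ p = min(a, b) on (0.30, 0.70) = 0.30
  ¬s = 1 − 0.31 = 0.69
  ¬t = 1 − 0.92 = 0.08
  ¬s ∧ ¬t = min(a, b) on (0.69, 0.08) = 0.08
  (¬p ∧ p) ∧ (¬s ∧ ¬t) = min(a, b) on (0.30, 0.08) = 0.08
  → value = 0.0800
|0.0116 − 0.0800| = 0.068

0.068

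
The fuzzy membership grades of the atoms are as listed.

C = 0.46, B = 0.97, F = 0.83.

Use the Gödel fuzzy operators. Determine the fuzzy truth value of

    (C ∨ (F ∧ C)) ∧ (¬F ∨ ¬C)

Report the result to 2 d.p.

F ∧ C = min(a, b) on (0.83, 0.46) = 0.46
C ∨ (F ∧ C) = max(a, b) on (0.46, 0.46) = 0.46
¬F = 1 − 0.83 = 0.17
¬C = 1 − 0.46 = 0.54
¬F ∨ ¬C = max(a, b) on (0.17, 0.54) = 0.54
(C ∨ (F ∧ C)) ∧ (¬F ∨ ¬C) = min(a, b) on (0.46, 0.54) = 0.46

0.46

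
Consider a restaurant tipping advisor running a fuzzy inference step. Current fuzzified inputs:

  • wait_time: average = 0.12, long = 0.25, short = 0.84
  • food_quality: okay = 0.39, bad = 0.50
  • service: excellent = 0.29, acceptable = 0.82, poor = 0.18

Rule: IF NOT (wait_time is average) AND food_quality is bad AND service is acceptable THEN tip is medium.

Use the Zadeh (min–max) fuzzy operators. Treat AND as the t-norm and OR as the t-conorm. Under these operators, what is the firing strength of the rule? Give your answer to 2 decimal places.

0.50

firing strength: ¬average=1−0.12=0.88, bad=0.50, acceptable=0.82; AND[min(a, b)] → w = 0.50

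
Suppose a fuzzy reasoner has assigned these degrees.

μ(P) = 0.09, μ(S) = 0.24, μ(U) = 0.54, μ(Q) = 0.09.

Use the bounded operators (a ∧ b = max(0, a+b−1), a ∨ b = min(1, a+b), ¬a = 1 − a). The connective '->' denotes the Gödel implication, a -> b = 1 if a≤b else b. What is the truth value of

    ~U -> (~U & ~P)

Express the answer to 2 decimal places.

0.37

~U = 1 − 0.54 = 0.46
~U = 1 − 0.54 = 0.46
~P = 1 − 0.09 = 0.91
~U & ~P = max(0, a+b−1) on (0.46, 0.91) = 0.37
~U -> (~U & ~P)  [Gödel: 1 if a≤b else b] with a=0.46, b=0.37 → 0.37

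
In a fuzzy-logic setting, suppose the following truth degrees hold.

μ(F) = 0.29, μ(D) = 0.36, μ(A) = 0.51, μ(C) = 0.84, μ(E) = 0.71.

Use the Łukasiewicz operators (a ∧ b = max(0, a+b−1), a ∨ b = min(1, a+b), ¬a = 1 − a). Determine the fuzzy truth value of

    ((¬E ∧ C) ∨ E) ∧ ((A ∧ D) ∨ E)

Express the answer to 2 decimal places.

¬E = 1 − 0.71 = 0.29
¬E ∧ C = max(0, a+b−1) on (0.29, 0.84) = 0.13
(¬E ∧ C) ∨ E = min(1, a+b) on (0.13, 0.71) = 0.84
A ∧ D = max(0, a+b−1) on (0.51, 0.36) = 0.00
(A ∧ D) ∨ E = min(1, a+b) on (0.00, 0.71) = 0.71
((¬E ∧ C) ∨ E) ∧ ((A ∧ D) ∨ E) = max(0, a+b−1) on (0.84, 0.71) = 0.55

0.55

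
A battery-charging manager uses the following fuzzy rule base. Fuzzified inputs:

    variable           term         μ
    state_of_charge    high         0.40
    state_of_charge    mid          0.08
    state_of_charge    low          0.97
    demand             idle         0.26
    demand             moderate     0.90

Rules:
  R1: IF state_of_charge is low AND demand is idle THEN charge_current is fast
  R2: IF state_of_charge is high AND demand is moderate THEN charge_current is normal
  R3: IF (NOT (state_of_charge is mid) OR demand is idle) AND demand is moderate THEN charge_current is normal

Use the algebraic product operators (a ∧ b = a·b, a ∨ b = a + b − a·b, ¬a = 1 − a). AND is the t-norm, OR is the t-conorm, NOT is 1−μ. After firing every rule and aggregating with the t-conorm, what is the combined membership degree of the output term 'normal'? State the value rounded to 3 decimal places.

0.902

R1: low=0.97, idle=0.26; AND[a·b] → w = 0.2522
R2: high=0.40, moderate=0.90; AND[a·b] → w = 0.3600
R3: (¬mid=1−0.08=0.92 OR idle=0.26) = 0.9408; AND[a·b] with moderate=0.90 → w = 0.8467
Rules with consequent 'normal': {R2, R3} → strengths 0.3600, 0.8467
Aggregate via t-conorm [a + b − a·b]: 0.9019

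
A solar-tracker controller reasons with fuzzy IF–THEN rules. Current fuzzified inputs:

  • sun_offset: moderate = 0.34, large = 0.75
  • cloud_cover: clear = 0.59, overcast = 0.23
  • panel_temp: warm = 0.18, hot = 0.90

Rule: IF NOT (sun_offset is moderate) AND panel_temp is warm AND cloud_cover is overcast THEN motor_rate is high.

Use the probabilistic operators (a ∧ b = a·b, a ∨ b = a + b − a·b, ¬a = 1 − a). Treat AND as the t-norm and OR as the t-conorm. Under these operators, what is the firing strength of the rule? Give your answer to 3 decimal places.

firing strength: ¬moderate=1−0.34=0.66, warm=0.18, overcast=0.23; AND[a·b] → w = 0.0273

0.027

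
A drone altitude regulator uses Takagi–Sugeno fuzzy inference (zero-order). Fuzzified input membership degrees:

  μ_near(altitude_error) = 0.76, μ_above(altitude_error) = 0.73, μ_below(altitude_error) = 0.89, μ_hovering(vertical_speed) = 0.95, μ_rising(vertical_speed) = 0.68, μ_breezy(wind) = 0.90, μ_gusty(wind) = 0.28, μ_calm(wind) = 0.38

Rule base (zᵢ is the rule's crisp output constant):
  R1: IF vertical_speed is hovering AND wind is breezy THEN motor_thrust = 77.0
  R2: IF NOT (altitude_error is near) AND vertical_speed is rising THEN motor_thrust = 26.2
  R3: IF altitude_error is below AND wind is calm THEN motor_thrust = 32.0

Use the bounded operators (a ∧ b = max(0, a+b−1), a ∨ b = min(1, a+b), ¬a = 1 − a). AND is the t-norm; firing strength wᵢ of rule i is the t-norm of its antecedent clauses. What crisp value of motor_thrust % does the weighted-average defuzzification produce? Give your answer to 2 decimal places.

R1 (z=77.0): hovering=0.95, breezy=0.90; AND[max(0, a+b−1)] → w = 0.85
R2 (z=26.2): ¬near=1−0.76=0.24, rising=0.68; AND[max(0, a+b−1)] → w = 0.00
R3 (z=32.0): below=0.89, calm=0.38; AND[max(0, a+b−1)] → w = 0.27
Weighted average = (0.85·77.0 + 0.00·26.2 + 0.27·32.0) / (0.85 + 0.00 + 0.27)
  = 74.0900 / 1.1200 = 66.15

66.15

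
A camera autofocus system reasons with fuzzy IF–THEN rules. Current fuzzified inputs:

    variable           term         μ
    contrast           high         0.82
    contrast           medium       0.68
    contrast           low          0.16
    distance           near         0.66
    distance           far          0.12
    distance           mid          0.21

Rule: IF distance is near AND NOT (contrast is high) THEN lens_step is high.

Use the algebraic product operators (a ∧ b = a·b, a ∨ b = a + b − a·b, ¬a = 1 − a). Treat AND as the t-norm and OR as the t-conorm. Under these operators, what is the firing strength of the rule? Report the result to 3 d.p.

0.119

firing strength: near=0.66, ¬high=1−0.82=0.18; AND[a·b] → w = 0.1188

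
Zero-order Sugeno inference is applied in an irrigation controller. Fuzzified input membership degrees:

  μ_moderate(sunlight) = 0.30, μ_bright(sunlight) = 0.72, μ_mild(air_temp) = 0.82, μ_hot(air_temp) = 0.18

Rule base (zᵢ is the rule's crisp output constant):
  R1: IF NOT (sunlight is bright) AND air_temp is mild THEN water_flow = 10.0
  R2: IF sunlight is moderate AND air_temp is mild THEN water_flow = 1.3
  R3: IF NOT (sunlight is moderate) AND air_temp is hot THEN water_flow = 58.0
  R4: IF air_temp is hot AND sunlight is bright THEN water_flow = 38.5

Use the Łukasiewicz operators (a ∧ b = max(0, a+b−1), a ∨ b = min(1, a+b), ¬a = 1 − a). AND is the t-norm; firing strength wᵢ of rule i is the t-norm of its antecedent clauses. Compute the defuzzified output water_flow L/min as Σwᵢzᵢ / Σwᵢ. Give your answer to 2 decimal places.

5.25

R1 (z=10.0): ¬bright=1−0.72=0.28, mild=0.82; AND[max(0, a+b−1)] → w = 0.10
R2 (z=1.3): moderate=0.30, mild=0.82; AND[max(0, a+b−1)] → w = 0.12
R3 (z=58.0): ¬moderate=1−0.30=0.70, hot=0.18; AND[max(0, a+b−1)] → w = 0.00
R4 (z=38.5): hot=0.18, bright=0.72; AND[max(0, a+b−1)] → w = 0.00
Weighted average = (0.10·10.0 + 0.12·1.3 + 0.00·58.0 + 0.00·38.5) / (0.10 + 0.12 + 0.00 + 0.00)
  = 1.1560 / 0.2200 = 5.25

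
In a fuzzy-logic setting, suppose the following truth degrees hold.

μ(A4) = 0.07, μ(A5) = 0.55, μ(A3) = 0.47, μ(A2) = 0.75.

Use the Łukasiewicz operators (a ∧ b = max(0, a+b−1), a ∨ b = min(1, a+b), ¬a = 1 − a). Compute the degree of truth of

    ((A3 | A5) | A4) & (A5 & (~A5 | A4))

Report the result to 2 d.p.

0.07

A3 | A5 = min(1, a+b) on (0.47, 0.55) = 1.00
(A3 | A5) | A4 = min(1, a+b) on (1.00, 0.07) = 1.00
~A5 = 1 − 0.55 = 0.45
~A5 | A4 = min(1, a+b) on (0.45, 0.07) = 0.52
A5 & (~A5 | A4) = max(0, a+b−1) on (0.55, 0.52) = 0.07
((A3 | A5) | A4) & (A5 & (~A5 | A4)) = max(0, a+b−1) on (1.00, 0.07) = 0.07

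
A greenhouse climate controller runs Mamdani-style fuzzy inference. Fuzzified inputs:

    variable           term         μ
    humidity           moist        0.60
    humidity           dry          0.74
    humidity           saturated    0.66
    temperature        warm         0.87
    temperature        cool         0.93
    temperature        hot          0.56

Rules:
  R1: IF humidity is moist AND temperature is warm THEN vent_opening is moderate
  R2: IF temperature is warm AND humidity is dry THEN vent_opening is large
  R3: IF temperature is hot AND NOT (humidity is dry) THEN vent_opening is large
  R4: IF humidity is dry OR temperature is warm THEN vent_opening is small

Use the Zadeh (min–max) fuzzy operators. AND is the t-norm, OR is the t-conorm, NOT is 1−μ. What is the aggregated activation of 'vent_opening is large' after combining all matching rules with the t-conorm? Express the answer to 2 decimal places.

0.74

R1: moist=0.60, warm=0.87; AND[min(a, b)] → w = 0.60
R2: warm=0.87, dry=0.74; AND[min(a, b)] → w = 0.74
R3: hot=0.56, ¬dry=1−0.74=0.26; AND[min(a, b)] → w = 0.26
R4: dry=0.74, warm=0.87; OR[max(a, b)] → w = 0.87
Rules with consequent 'large': {R2, R3} → strengths 0.74, 0.26
Aggregate via t-conorm [max(a, b)]: 0.74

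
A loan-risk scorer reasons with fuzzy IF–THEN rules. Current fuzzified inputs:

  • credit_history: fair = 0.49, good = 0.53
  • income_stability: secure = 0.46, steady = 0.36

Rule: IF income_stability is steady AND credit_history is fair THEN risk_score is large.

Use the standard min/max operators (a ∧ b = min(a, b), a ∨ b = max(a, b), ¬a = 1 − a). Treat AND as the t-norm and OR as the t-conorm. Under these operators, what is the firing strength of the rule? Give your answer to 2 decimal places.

firing strength: steady=0.36, fair=0.49; AND[min(a, b)] → w = 0.36

0.36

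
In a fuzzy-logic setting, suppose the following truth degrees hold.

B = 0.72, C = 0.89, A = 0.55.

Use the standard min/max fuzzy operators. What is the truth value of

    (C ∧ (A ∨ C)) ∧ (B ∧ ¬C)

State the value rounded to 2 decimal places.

A ∨ C = max(a, b) on (0.55, 0.89) = 0.89
C ∧ (A ∨ C) = min(a, b) on (0.89, 0.89) = 0.89
¬C = 1 − 0.89 = 0.11
B ∧ ¬C = min(a, b) on (0.72, 0.11) = 0.11
(C ∧ (A ∨ C)) ∧ (B ∧ ¬C) = min(a, b) on (0.89, 0.11) = 0.11

0.11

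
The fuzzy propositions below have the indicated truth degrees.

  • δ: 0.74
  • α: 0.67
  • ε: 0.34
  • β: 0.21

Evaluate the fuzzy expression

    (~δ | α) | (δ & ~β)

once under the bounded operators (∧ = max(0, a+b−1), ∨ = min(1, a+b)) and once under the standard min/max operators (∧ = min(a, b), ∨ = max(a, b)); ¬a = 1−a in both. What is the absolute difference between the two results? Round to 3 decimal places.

Under bounded:
  ~δ = 1 − 0.74 = 0.26
  ~δ | α = min(1, a+b) on (0.26, 0.67) = 0.93
  ~β = 1 − 0.21 = 0.79
  δ & ~β = max(0, a+b−1) on (0.74, 0.79) = 0.53
  (~δ | α) | (δ & ~β) = min(1, a+b) on (0.93, 0.53) = 1.00
  → value = 1.0000
Under standard min/max:
  ~δ = 1 − 0.74 = 0.26
  ~δ | α = max(a, b) on (0.26, 0.67) = 0.67
  ~β = 1 − 0.21 = 0.79
  δ & ~β = min(a, b) on (0.74, 0.79) = 0.74
  (~δ | α) | (δ & ~β) = max(a, b) on (0.67, 0.74) = 0.74
  → value = 0.7400
|1.0000 − 0.7400| = 0.260

0.260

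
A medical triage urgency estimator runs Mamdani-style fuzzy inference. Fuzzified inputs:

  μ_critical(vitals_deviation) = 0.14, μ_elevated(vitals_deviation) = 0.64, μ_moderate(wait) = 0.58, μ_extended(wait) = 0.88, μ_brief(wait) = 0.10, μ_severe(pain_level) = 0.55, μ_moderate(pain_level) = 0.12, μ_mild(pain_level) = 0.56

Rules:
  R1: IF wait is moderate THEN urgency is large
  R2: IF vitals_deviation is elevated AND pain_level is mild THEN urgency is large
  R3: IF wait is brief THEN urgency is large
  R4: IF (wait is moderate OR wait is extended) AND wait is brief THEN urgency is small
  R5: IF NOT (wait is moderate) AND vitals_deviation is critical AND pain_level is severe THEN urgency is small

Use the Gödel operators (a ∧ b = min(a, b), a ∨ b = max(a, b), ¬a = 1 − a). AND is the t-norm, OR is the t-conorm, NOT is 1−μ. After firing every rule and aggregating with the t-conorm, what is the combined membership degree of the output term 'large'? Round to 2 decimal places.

0.58

R1: moderate=0.58 → w = 0.58
R2: elevated=0.64, mild=0.56; AND[min(a, b)] → w = 0.56
R3: brief=0.10 → w = 0.10
R4: (moderate=0.58 OR extended=0.88) = 0.88; AND[min(a, b)] with brief=0.10 → w = 0.10
R5: ¬moderate=1−0.58=0.42, critical=0.14, severe=0.55; AND[min(a, b)] → w = 0.14
Rules with consequent 'large': {R1, R2, R3} → strengths 0.58, 0.56, 0.10
Aggregate via t-conorm [max(a, b)]: 0.58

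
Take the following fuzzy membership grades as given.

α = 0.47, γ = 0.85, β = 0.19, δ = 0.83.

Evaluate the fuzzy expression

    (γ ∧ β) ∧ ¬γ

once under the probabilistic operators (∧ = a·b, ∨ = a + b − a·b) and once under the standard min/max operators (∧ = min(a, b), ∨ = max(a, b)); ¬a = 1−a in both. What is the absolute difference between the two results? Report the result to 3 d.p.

0.126

Under probabilistic:
  γ ∧ β = a·b on (0.8500, 0.1900) = 0.1615
  ¬γ = 1 − 0.8500 = 0.1500
  (γ ∧ β) ∧ ¬γ = a·b on (0.1615, 0.1500) = 0.0242
  → value = 0.0242
Under standard min/max:
  γ ∧ β = min(a, b) on (0.85, 0.19) = 0.19
  ¬γ = 1 − 0.85 = 0.15
  (γ ∧ β) ∧ ¬γ = min(a, b) on (0.19, 0.15) = 0.15
  → value = 0.1500
|0.0242 − 0.1500| = 0.126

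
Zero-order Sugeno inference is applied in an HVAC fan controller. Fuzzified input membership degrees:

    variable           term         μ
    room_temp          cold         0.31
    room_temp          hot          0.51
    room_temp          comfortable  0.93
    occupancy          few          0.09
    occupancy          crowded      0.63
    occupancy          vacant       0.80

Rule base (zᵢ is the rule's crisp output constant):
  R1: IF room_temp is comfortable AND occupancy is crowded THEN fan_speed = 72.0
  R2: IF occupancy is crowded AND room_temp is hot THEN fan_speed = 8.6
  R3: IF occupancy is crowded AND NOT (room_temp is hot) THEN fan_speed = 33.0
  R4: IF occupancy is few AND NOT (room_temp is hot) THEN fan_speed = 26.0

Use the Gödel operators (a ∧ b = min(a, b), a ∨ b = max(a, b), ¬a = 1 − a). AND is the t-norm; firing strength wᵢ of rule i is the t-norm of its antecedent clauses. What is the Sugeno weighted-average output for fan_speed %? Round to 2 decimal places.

R1 (z=72.0): comfortable=0.93, crowded=0.63; AND[min(a, b)] → w = 0.63
R2 (z=8.6): crowded=0.63, hot=0.51; AND[min(a, b)] → w = 0.51
R3 (z=33.0): crowded=0.63, ¬hot=1−0.51=0.49; AND[min(a, b)] → w = 0.49
R4 (z=26.0): few=0.09, ¬hot=1−0.51=0.49; AND[min(a, b)] → w = 0.09
Weighted average = (0.63·72.0 + 0.51·8.6 + 0.49·33.0 + 0.09·26.0) / (0.63 + 0.51 + 0.49 + 0.09)
  = 68.2560 / 1.7200 = 39.68

39.68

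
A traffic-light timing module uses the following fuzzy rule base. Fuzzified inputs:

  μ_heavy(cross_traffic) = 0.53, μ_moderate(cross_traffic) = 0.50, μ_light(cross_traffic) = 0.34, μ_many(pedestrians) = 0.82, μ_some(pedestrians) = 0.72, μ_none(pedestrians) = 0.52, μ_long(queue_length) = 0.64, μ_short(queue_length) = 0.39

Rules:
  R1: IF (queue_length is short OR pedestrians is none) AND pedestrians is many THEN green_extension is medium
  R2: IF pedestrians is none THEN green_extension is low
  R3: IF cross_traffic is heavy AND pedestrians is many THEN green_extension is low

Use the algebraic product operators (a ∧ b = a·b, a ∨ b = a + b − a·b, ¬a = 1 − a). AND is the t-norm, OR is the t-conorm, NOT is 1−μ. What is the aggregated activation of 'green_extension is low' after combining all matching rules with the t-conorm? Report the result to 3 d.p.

R1: (short=0.39 OR none=0.52) = 0.7072; AND[a·b] with many=0.82 → w = 0.5799
R2: none=0.52 → w = 0.5200
R3: heavy=0.53, many=0.82; AND[a·b] → w = 0.4346
Rules with consequent 'low': {R2, R3} → strengths 0.5200, 0.4346
Aggregate via t-conorm [a + b − a·b]: 0.7286

0.729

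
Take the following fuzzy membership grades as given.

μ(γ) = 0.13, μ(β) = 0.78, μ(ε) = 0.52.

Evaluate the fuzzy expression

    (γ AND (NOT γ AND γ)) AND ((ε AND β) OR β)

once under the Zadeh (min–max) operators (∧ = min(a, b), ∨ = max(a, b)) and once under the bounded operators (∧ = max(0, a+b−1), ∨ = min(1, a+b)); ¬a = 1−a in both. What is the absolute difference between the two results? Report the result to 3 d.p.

0.130

Under Zadeh (min–max):
  NOT γ = 1 − 0.13 = 0.87
  NOT γ AND γ = min(a, b) on (0.87, 0.13) = 0.13
  γ AND (NOT γ AND γ) = min(a, b) on (0.13, 0.13) = 0.13
  ε AND β = min(a, b) on (0.52, 0.78) = 0.52
  (ε AND β) OR β = max(a, b) on (0.52, 0.78) = 0.78
  (γ AND (NOT γ AND γ)) AND ((ε AND β) OR β) = min(a, b) on (0.13, 0.78) = 0.13
  → value = 0.1300
Under bounded:
  NOT γ = 1 − 0.13 = 0.87
  NOT γ AND γ = max(0, a+b−1) on (0.87, 0.13) = 0.00
  γ AND (NOT γ AND γ) = max(0, a+b−1) on (0.13, 0.00) = 0.00
  ε AND β = max(0, a+b−1) on (0.52, 0.78) = 0.30
  (ε AND β) OR β = min(1, a+b) on (0.30, 0.78) = 1.00
  (γ AND (NOT γ AND γ)) AND ((ε AND β) OR β) = max(0, a+b−1) on (0.00, 1.00) = 0.00
  → value = 0.0000
|0.1300 − 0.0000| = 0.130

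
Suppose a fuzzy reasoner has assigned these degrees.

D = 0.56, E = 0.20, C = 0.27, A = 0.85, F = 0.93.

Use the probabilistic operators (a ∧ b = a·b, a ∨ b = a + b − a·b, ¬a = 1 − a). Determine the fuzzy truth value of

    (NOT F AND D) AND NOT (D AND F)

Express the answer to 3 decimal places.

0.019

NOT F = 1 − 0.9300 = 0.0700
NOT F AND D = a·b on (0.0700, 0.5600) = 0.0392
D AND F = a·b on (0.5600, 0.9300) = 0.5208
NOT (D AND F) = 1 − 0.5208 = 0.4792
(NOT F AND D) AND NOT (D AND F) = a·b on (0.0392, 0.4792) = 0.0188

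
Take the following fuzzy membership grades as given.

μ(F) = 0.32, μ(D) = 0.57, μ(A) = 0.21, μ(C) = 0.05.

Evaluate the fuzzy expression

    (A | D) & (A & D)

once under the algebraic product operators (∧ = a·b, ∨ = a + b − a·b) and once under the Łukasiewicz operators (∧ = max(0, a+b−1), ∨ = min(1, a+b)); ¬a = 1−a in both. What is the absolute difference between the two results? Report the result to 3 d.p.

Under algebraic product:
  A | D = a + b − a·b on (0.2100, 0.5700) = 0.6603
  A & D = a·b on (0.2100, 0.5700) = 0.1197
  (A | D) & (A & D) = a·b on (0.6603, 0.1197) = 0.0790
  → value = 0.0790
Under Łukasiewicz:
  A | D = min(1, a+b) on (0.21, 0.57) = 0.78
  A & D = max(0, a+b−1) on (0.21, 0.57) = 0.00
  (A | D) & (A & D) = max(0, a+b−1) on (0.78, 0.00) = 0.00
  → value = 0.0000
|0.0790 − 0.0000| = 0.079

0.079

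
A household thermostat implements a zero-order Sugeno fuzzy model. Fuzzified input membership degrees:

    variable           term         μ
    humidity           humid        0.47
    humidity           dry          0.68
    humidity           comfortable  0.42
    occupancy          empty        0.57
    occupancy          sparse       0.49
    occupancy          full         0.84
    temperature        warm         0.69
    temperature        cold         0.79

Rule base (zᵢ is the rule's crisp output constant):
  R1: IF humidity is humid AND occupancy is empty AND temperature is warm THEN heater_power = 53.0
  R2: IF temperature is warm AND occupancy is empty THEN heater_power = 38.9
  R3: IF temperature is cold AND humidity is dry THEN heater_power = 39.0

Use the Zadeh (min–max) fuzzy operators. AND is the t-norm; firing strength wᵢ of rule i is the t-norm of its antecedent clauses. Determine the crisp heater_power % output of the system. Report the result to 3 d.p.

42.792

R1 (z=53.0): humid=0.47, empty=0.57, warm=0.69; AND[min(a, b)] → w = 0.47
R2 (z=38.9): warm=0.69, empty=0.57; AND[min(a, b)] → w = 0.57
R3 (z=39.0): cold=0.79, dry=0.68; AND[min(a, b)] → w = 0.68
Weighted average = (0.47·53.0 + 0.57·38.9 + 0.68·39.0) / (0.47 + 0.57 + 0.68)
  = 73.6030 / 1.7200 = 42.792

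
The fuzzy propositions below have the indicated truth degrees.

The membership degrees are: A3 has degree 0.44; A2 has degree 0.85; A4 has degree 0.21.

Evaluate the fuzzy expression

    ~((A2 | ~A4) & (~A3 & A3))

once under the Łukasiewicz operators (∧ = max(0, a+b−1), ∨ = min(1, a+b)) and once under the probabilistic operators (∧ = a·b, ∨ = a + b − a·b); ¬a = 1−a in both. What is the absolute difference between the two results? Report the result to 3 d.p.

0.239

Under Łukasiewicz:
  ~A4 = 1 − 0.21 = 0.79
  A2 | ~A4 = min(1, a+b) on (0.85, 0.79) = 1.00
  ~A3 = 1 − 0.44 = 0.56
  ~A3 & A3 = max(0, a+b−1) on (0.56, 0.44) = 0.00
  (A2 | ~A4) & (~A3 & A3) = max(0, a+b−1) on (1.00, 0.00) = 0.00
  ~((A2 | ~A4) & (~A3 & A3)) = 1 − 0.00 = 1.00
  → value = 1.0000
Under probabilistic:
  ~A4 = 1 − 0.2100 = 0.7900
  A2 | ~A4 = a + b − a·b on (0.8500, 0.7900) = 0.9685
  ~A3 = 1 − 0.4400 = 0.5600
  ~A3 & A3 = a·b on (0.5600, 0.4400) = 0.2464
  (A2 | ~A4) & (~A3 & A3) = a·b on (0.9685, 0.2464) = 0.2386
  ~((A2 | ~A4) & (~A3 & A3)) = 1 − 0.2386 = 0.7614
  → value = 0.7614
|1.0000 − 0.7614| = 0.239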